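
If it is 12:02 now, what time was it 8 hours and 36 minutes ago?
Starting time: 12:02 = 2 total minutes past 12:00
Subtracting: 8 hours and 36 minutes = 516 minutes
2 - 516 = -514 (negative, add 12 hours = 720) = 206 minutes
= 3 hours and 26 minutes past 12:00 = 3:26

Final answer: 3:26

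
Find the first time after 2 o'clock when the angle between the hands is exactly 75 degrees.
At t minutes past 2:00, the hour hand is at 30 x 2 + 0.5t degrees and the minute hand is at 6t degrees.
The smaller angle between them is 75 degrees when |30H - 5.5t| = 75 or |30H - 5.5t| = 285.
With H = 2, solve 30 x 2 - 5.5t = +/- target for each target:
  t = (30 x 2 - 75) / 5.5 = -2.73 (outside (0, 60))
  t = (30 x 2 + 75) / 5.5 = 24.55
  t = (30 x 2 - 285) / 5.5 = -40.91 (outside (0, 60))
  t = (30 x 2 + 285) / 5.5 = 62.73 (outside (0, 60))
Valid solutions in (0, 60): {24.55} minutes.
The first occurrence is t = 24.55 minutes.
The hands form a 75-degree angle at 24.55 minutes past 2:00.

Final answer: 24.55 minutes past 2:00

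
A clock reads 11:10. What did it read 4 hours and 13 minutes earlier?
Starting time: 11:10 = 670 total minutes past 12:00
Subtracting: 4 hours and 13 minutes = 253 minutes
670 - 253 = 417 minutes
= 6 hours and 57 minutes past 12:00 = 6:57

Final answer: 6:57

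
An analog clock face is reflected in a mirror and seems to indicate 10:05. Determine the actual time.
Reflection across the vertical (12-6) axis maps a hand at angle A degrees to (360 - A) degrees, which sends a reading of T minutes past 12:00 to (720 - T) minutes past 12:00.
Mirror reads 10:05 = 605 minutes past 12:00.
Actual time: (720 - 605) mod 720 = 115 minutes = 1:55.

Final answer: 1:55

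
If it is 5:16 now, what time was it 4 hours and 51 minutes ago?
Starting time: 5:16 = 316 total minutes past 12:00
Subtracting: 4 hours and 51 minutes = 291 minutes
316 - 291 = 25 minutes
= 25 minutes past 12:00 = 12:25

Final answer: 12:25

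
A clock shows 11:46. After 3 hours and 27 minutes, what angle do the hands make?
First find the time 3 hours and 27 minutes after 11:46.
Total minutes: 11 x 60 + 46 + 3 x 60 + 27 = 913.
913 mod 720 = 193 minutes = 3:13.
Now compute the angle at 3:13:
Hour hand: 3 x 30 + 13 x 0.5 = 96.5 degrees
Minute hand: 13 x 6 = 78 degrees
Difference: |96.5 - 78| = 18.5 degrees
The angle is 18.5 degrees

Final answer: 18.5 degrees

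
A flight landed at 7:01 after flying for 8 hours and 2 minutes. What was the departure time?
Starting time: 7:01 = 421 total minutes past 12:00
Subtracting: 8 hours and 2 minutes = 482 minutes
421 - 482 = -61 (negative, add 12 hours = 720) = 659 minutes
= 10 hours and 59 minutes past 12:00 = 10:59

Final answer: 10:59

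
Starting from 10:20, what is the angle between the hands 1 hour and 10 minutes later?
First find the time 1 hour and 10 minutes after 10:20.
Total minutes: 10 x 60 + 20 + 1 x 60 + 10 = 690.
690 mod 720 = 690 minutes = 11:30.
Now compute the angle at 11:30:
Hour hand: 11 x 30 + 30 x 0.5 = 345 degrees
Minute hand: 30 x 6 = 180 degrees
Difference: |345 - 180| = 165 degrees
The angle is 165 degrees

Final answer: 165 degrees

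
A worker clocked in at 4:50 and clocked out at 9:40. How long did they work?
From 4:50 to 9:40:
(9 x 60 + 40) - (4 x 60 + 50) = 580 - 290 = 290 minutes
= 4 hours and 50 minutes

Final answer: 4 hours and 50 minutes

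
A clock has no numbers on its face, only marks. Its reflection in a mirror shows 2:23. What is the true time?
Reflection across the vertical (12-6) axis maps a hand at angle A degrees to (360 - A) degrees, which sends a reading of T minutes past 12:00 to (720 - T) minutes past 12:00.
Mirror reads 2:23 = 143 minutes past 12:00.
Actual time: (720 - 143) mod 720 = 577 minutes = 9:37.

Final answer: 9:37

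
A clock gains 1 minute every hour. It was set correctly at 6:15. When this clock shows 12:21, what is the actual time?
For every 60 true minutes, the faulty clock advances 61 minutes, so 1 faulty-clock minute corresponds to 60/61 true minutes.
From 6:15 to 12:21 on the faulty dial is 366 minutes.
True elapsed: 366 x 60/61 = 360 minutes = 6 hours.
True time: 6:15 + 6 hours = 12:15.

Final answer: 12:15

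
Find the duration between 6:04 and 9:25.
From 6:04 to 9:25:
(9 x 60 + 25) - (6 x 60 + 4) = 565 - 364 = 201 minutes
= 3 hours and 21 minutes

Final answer: 3 hours and 21 minutes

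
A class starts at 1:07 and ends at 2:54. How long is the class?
From 1:07 to 2:54:
(2 x 60 + 54) - (1 x 60 + 7) = 174 - 67 = 107 minutes
= 1 hour and 47 minutes

Final answer: 1 hour and 47 minutes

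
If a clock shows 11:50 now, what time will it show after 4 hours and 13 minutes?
Starting time: 11:50
Adding 13 minutes to 50 minutes: 50 + 13 = 63 minutes = 1 hour and 3 minutes
Adding 4 hours: 11 + 4 + 1 (carry) = 16 - 12 = 4
Final time: 4:03

Final answer: 4:03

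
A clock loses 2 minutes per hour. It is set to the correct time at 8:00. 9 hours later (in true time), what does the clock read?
For every 60 true minutes, the faulty clock advances 60 - 2 = 58 minutes.
True elapsed: 9 hours = 540 minutes.
Faulty clock advances: 540 x 58/60 = 522 minutes (drift: 18 minutes behind).
Shown time: 8:00 + 522 minutes = 4:42.

Final answer: 4:42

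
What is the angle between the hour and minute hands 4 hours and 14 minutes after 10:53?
First find the time 4 hours and 14 minutes after 10:53.
Total minutes: 10 x 60 + 53 + 4 x 60 + 14 = 907.
907 mod 720 = 187 minutes = 3:07.
Now compute the angle at 3:07:
Hour hand: 3 x 30 + 7 x 0.5 = 93.5 degrees
Minute hand: 7 x 6 = 42 degrees
Difference: |93.5 - 42| = 51.5 degrees
The angle is 51.5 degrees

Final answer: 51.5 degrees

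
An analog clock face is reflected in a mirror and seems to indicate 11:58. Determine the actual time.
Reflection across the vertical (12-6) axis maps a hand at angle A degrees to (360 - A) degrees, which sends a reading of T minutes past 12:00 to (720 - T) minutes past 12:00.
Mirror reads 11:58 = 718 minutes past 12:00.
Actual time: (720 - 718) mod 720 = 2 minutes = 12:02.

Final answer: 12:02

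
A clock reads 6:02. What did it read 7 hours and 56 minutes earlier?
Starting time: 6:02 = 362 total minutes past 12:00
Subtracting: 7 hours and 56 minutes = 476 minutes
362 - 476 = -114 (negative, add 12 hours = 720) = 606 minutes
= 10 hours and 6 minutes past 12:00 = 10:06

Final answer: 10:06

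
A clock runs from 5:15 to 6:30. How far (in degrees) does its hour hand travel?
The hour hand moves 0.5 degrees per minute.
Time elapsed: 6:30 - 5:15 = 75 minutes
Angular displacement: 75 x 0.5 = 37.5 degrees

Final answer: 37.5 degrees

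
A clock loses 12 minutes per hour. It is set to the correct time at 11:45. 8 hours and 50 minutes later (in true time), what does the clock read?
For every 60 true minutes, the faulty clock advances 60 - 12 = 48 minutes.
True elapsed: 8 hours and 50 minutes = 530 minutes.
Faulty clock advances: 530 x 48/60 = 424 minutes (drift: 106 minutes behind).
Shown time: 11:45 + 424 minutes = 6:49.

Final answer: 6:49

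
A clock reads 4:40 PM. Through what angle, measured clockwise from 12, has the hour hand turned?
The hour hand moves 30 degrees per hour and 0.5 degrees per minute.
At 4:40: (4) x 30 + 40 x 0.5 = 120 + 20 = 140 degrees

Final answer: 140 degrees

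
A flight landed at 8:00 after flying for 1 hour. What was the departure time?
Starting time: 8:00 = 480 total minutes past 12:00
Subtracting: 1 hour = 60 minutes
480 - 60 = 420 minutes
= 7 hours past 12:00 = 7:00

Final answer: 7:00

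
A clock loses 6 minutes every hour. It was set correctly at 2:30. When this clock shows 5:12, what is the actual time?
For every 60 true minutes, the faulty clock advances 54 minutes, so 1 faulty-clock minute corresponds to 60/54 true minutes.
From 2:30 to 5:12 on the faulty dial is 162 minutes.
True elapsed: 162 x 60/54 = 180 minutes = 3 hours.
True time: 2:30 + 3 hours = 5:30.

Final answer: 5:30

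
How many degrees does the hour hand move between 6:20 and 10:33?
The hour hand moves 0.5 degrees per minute.
Time elapsed: 10:33 - 6:20 = 253 minutes
Angular displacement: 253 x 0.5 = 126.5 degrees

Final answer: 126.5 degrees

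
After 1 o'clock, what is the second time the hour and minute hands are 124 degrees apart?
At t minutes past 1:00, the hour hand is at 30 x 1 + 0.5t degrees and the minute hand is at 6t degrees.
The smaller angle between them is 124 degrees when |30H - 5.5t| = 124 or |30H - 5.5t| = 236.
With H = 1, solve 30 x 1 - 5.5t = +/- target for each target:
  t = (30 x 1 - 124) / 5.5 = -17.09 (outside (0, 60))
  t = (30 x 1 + 124) / 5.5 = 28
  t = (30 x 1 - 236) / 5.5 = -37.45 (outside (0, 60))
  t = (30 x 1 + 236) / 5.5 = 48.36
Valid solutions in (0, 60): {28, 48.36} minutes.
The second occurrence is t = 48.36 minutes.
The hands form a 124-degree angle at 48.36 minutes past 1:00.

Final answer: 48.36 minutes past 1:00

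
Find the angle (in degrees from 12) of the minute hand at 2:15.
The minute hand moves 6 degrees per minute.
At 2:15: 15 x 6 = 90 degrees

Final answer: 90 degrees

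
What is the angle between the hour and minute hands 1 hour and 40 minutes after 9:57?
First find the time 1 hour and 40 minutes after 9:57.
Total minutes: 9 x 60 + 57 + 1 x 60 + 40 = 697.
697 mod 720 = 697 minutes = 11:37.
Now compute the angle at 11:37:
Hour hand: 11 x 30 + 37 x 0.5 = 348.5 degrees
Minute hand: 37 x 6 = 222 degrees
Difference: |348.5 - 222| = 126.5 degrees
The angle is 126.5 degrees

Final answer: 126.5 degrees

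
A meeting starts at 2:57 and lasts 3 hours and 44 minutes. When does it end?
Starting time: 2:57
Adding 44 minutes to 57 minutes: 57 + 44 = 101 minutes = 1 hour and 41 minutes
Adding 3 hours: 2 + 3 + 1 (carry) = 6
Final time: 6:41

Final answer: 6:41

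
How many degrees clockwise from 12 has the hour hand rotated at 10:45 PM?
The hour hand moves 30 degrees per hour and 0.5 degrees per minute.
At 10:45: (10) x 30 + 45 x 0.5 = 300 + 22.5 = 322.5 degrees

Final answer: 322.5 degrees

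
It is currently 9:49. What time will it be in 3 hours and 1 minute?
Starting time: 9:49
Adding 1 minute to 49 minutes: 49 + 1 = 50 minutes
Adding 3 hours: 9 + 3 = 12
Final time: 12:50

Final answer: 12:50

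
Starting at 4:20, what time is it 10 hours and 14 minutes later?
Starting time: 4:20
Adding 14 minutes to 20 minutes: 20 + 14 = 34 minutes
Adding 10 hours: 4 + 10 = 14 - 12 = 2
Final time: 2:34

Final answer: 2:34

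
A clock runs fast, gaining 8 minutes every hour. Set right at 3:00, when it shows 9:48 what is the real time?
For every 60 true minutes, the faulty clock advances 68 minutes, so 1 faulty-clock minute corresponds to 60/68 true minutes.
From 3:00 to 9:48 on the faulty dial is 408 minutes.
True elapsed: 408 x 60/68 = 360 minutes = 6 hours.
True time: 3:00 + 6 hours = 9:00.

Final answer: 9:00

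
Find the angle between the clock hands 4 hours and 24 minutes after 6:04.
First find the time 4 hours and 24 minutes after 6:04.
Total minutes: 6 x 60 + 4 + 4 x 60 + 24 = 628.
628 mod 720 = 628 minutes = 10:28.
Now compute the angle at 10:28:
Hour hand: 10 x 30 + 28 x 0.5 = 314 degrees
Minute hand: 28 x 6 = 168 degrees
Difference: |314 - 168| = 146 degrees
The angle is 146 degrees

Final answer: 146 degrees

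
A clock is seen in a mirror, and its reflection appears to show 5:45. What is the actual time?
Reflection across the vertical (12-6) axis maps a hand at angle A degrees to (360 - A) degrees, which sends a reading of T minutes past 12:00 to (720 - T) minutes past 12:00.
Mirror reads 5:45 = 345 minutes past 12:00.
Actual time: (720 - 345) mod 720 = 375 minutes = 6:15.

Final answer: 6:15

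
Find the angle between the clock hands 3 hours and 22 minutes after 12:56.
First find the time 3 hours and 22 minutes after 12:56.
Total minutes: 12 x 60 + 56 + 3 x 60 + 22 = 978.
978 mod 720 = 258 minutes = 4:18.
Now compute the angle at 4:18:
Hour hand: 4 x 30 + 18 x 0.5 = 129 degrees
Minute hand: 18 x 6 = 108 degrees
Difference: |129 - 108| = 21 degrees
The angle is 21 degrees

Final answer: 21 degrees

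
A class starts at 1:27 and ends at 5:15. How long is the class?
From 1:27 to 5:15:
(5 x 60 + 15) - (1 x 60 + 27) = 315 - 87 = 228 minutes
= 3 hours and 48 minutes

Final answer: 3 hours and 48 minutes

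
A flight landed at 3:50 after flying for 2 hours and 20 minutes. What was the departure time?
Starting time: 3:50 = 230 total minutes past 12:00
Subtracting: 2 hours and 20 minutes = 140 minutes
230 - 140 = 90 minutes
= 1 hour and 30 minutes past 12:00 = 1:30

Final answer: 1:30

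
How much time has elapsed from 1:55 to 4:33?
From 1:55 to 4:33:
(4 x 60 + 33) - (1 x 60 + 55) = 273 - 115 = 158 minutes
= 2 hours and 38 minutes

Final answer: 2 hours and 38 minutes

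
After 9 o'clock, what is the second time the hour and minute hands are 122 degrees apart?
At t minutes past 9:00, the hour hand is at 30 x 9 + 0.5t degrees and the minute hand is at 6t degrees.
The smaller angle between them is 122 degrees when |30H - 5.5t| = 122 or |30H - 5.5t| = 238.
With H = 9, solve 30 x 9 - 5.5t = +/- target for each target:
  t = (30 x 9 - 122) / 5.5 = 26.91
  t = (30 x 9 + 122) / 5.5 = 71.27 (outside (0, 60))
  t = (30 x 9 - 238) / 5.5 = 5.82
  t = (30 x 9 + 238) / 5.5 = 92.36 (outside (0, 60))
Valid solutions in (0, 60): {5.82, 26.91} minutes.
The second occurrence is t = 26.91 minutes.
The hands form a 122-degree angle at 26.91 minutes past 9:00.

Final answer: 26.91 minutes past 9:00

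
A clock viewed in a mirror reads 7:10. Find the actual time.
Reflection across the vertical (12-6) axis maps a hand at angle A degrees to (360 - A) degrees, which sends a reading of T minutes past 12:00 to (720 - T) minutes past 12:00.
Mirror reads 7:10 = 430 minutes past 12:00.
Actual time: (720 - 430) mod 720 = 290 minutes = 4:50.

Final answer: 4:50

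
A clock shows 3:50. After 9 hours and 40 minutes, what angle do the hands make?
First find the time 9 hours and 40 minutes after 3:50.
Total minutes: 3 x 60 + 50 + 9 x 60 + 40 = 810.
810 mod 720 = 90 minutes = 1:30.
Now compute the angle at 1:30:
Hour hand: 1 x 30 + 30 x 0.5 = 45 degrees
Minute hand: 30 x 6 = 180 degrees
Difference: |45 - 180| = 135 degrees
The angle is 135 degrees

Final answer: 135 degrees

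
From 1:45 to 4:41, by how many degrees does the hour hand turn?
The hour hand moves 0.5 degrees per minute.
Time elapsed: 4:41 - 1:45 = 176 minutes
Angular displacement: 176 x 0.5 = 88 degrees

Final answer: 88 degrees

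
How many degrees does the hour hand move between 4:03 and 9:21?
The hour hand moves 0.5 degrees per minute.
Time elapsed: 9:21 - 4:03 = 318 minutes
Angular displacement: 318 x 0.5 = 159 degrees

Final answer: 159 degrees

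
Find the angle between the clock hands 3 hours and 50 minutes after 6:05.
First find the time 3 hours and 50 minutes after 6:05.
Total minutes: 6 x 60 + 5 + 3 x 60 + 50 = 595.
595 mod 720 = 595 minutes = 9:55.
Now compute the angle at 9:55:
Hour hand: 9 x 30 + 55 x 0.5 = 297.5 degrees
Minute hand: 55 x 6 = 330 degrees
Difference: |297.5 - 330| = 32.5 degrees
The angle is 32.5 degrees

Final answer: 32.5 degrees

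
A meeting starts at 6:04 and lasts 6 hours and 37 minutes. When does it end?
Starting time: 6:04
Adding 37 minutes to 4 minutes: 4 + 37 = 41 minutes
Adding 6 hours: 6 + 6 = 12
Final time: 12:41

Final answer: 12:41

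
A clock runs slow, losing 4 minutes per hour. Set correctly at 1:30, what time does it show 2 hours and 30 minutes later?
For every 60 true minutes, the faulty clock advances 60 - 4 = 56 minutes.
True elapsed: 2 hours and 30 minutes = 150 minutes.
Faulty clock advances: 150 x 56/60 = 140 minutes (drift: 10 minutes behind).
Shown time: 1:30 + 140 minutes = 3:50.

Final answer: 3:50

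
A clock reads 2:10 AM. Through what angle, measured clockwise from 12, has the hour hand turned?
The hour hand moves 30 degrees per hour and 0.5 degrees per minute.
At 2:10: (2) x 30 + 10 x 0.5 = 60 + 5 = 65 degrees

Final answer: 65 degrees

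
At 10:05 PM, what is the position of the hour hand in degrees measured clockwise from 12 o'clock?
The hour hand moves 30 degrees per hour and 0.5 degrees per minute.
At 10:05: (10) x 30 + 5 x 0.5 = 300 + 2.5 = 302.5 degrees

Final answer: 302.5 degrees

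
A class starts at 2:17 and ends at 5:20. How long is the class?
From 2:17 to 5:20:
(5 x 60 + 20) - (2 x 60 + 17) = 320 - 137 = 183 minutes
= 3 hours and 3 minutes

Final answer: 3 hours and 3 minutes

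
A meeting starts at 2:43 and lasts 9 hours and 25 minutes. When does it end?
Starting time: 2:43
Adding 25 minutes to 43 minutes: 43 + 25 = 68 minutes = 1 hour and 8 minutes
Adding 9 hours: 2 + 9 + 1 (carry) = 12
Final time: 12:08

Final answer: 12:08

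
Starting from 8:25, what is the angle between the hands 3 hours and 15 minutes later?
First find the time 3 hours and 15 minutes after 8:25.
Total minutes: 8 x 60 + 25 + 3 x 60 + 15 = 700.
700 mod 720 = 700 minutes = 11:40.
Now compute the angle at 11:40:
Hour hand: 11 x 30 + 40 x 0.5 = 350 degrees
Minute hand: 40 x 6 = 240 degrees
Difference: |350 - 240| = 110 degrees
The angle is 110 degrees

Final answer: 110 degrees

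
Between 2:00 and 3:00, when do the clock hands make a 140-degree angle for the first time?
At t minutes past 2:00, the hour hand is at 30 x 2 + 0.5t degrees and the minute hand is at 6t degrees.
The smaller angle between them is 140 degrees when |30H - 5.5t| = 140 or |30H - 5.5t| = 220.
With H = 2, solve 30 x 2 - 5.5t = +/- target for each target:
  t = (30 x 2 - 140) / 5.5 = -14.55 (outside (0, 60))
  t = (30 x 2 + 140) / 5.5 = 36.36
  t = (30 x 2 - 220) / 5.5 = -29.09 (outside (0, 60))
  t = (30 x 2 + 220) / 5.5 = 50.91
Valid solutions in (0, 60): {36.36, 50.91} minutes.
The first occurrence is t = 36.36 minutes.
The hands form a 140-degree angle at 36.36 minutes past 2:00.

Final answer: 36.36 minutes past 2:00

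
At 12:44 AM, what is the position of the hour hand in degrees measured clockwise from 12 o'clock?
The hour hand moves 30 degrees per hour and 0.5 degrees per minute.
At 12:44: (0) x 30 + 44 x 0.5 = 0 + 22 = 22 degrees

Final answer: 22 degrees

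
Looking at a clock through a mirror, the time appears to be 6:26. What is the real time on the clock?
Reflection across the vertical (12-6) axis maps a hand at angle A degrees to (360 - A) degrees, which sends a reading of T minutes past 12:00 to (720 - T) minutes past 12:00.
Mirror reads 6:26 = 386 minutes past 12:00.
Actual time: (720 - 386) mod 720 = 334 minutes = 5:34.

Final answer: 5:34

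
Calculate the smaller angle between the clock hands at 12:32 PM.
Hour hand position: 0 x 30 + 32 x 0.5 = 16 degrees
Minute hand position: 32 x 6 = 192 degrees
Difference: |16 - 192| = 176 degrees
The angle between the hands is 176 degrees

Final answer: 176 degrees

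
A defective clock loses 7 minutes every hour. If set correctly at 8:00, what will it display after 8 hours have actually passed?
For every 60 true minutes, the faulty clock advances 60 - 7 = 53 minutes.
True elapsed: 8 hours = 480 minutes.
Faulty clock advances: 480 x 53/60 = 424 minutes (drift: 56 minutes behind).
Shown time: 8:00 + 424 minutes = 3:04.

Final answer: 3:04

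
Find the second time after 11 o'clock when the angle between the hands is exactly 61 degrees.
At t minutes past 11:00, the hour hand is at 30 x 11 + 0.5t degrees and the minute hand is at 6t degrees.
The smaller angle between them is 61 degrees when |30H - 5.5t| = 61 or |30H - 5.5t| = 299.
With H = 11, solve 30 x 11 - 5.5t = +/- target for each target:
  t = (30 x 11 - 61) / 5.5 = 48.91
  t = (30 x 11 + 61) / 5.5 = 71.09 (outside (0, 60))
  t = (30 x 11 - 299) / 5.5 = 5.64
  t = (30 x 11 + 299) / 5.5 = 114.36 (outside (0, 60))
Valid solutions in (0, 60): {5.64, 48.91} minutes.
The second occurrence is t = 48.91 minutes.
The hands form a 61-degree angle at 48.91 minutes past 11:00.

Final answer: 48.91 minutes past 11:00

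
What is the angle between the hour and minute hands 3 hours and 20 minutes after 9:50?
First find the time 3 hours and 20 minutes after 9:50.
Total minutes: 9 x 60 + 50 + 3 x 60 + 20 = 790.
790 mod 720 = 70 minutes = 1:10.
Now compute the angle at 1:10:
Hour hand: 1 x 30 + 10 x 0.5 = 35 degrees
Minute hand: 10 x 6 = 60 degrees
Difference: |35 - 60| = 25 degrees
The angle is 25 degrees

Final answer: 25 degrees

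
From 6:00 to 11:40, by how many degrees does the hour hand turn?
The hour hand moves 0.5 degrees per minute.
Time elapsed: 11:40 - 6:00 = 340 minutes
Angular displacement: 340 x 0.5 = 170 degrees

Final answer: 170 degrees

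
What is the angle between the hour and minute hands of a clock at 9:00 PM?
Hour hand position: 9 x 30 + 0 x 0.5 = 270 degrees
Minute hand position: 0 x 6 = 0 degrees
Difference: |270 - 0| = 270 degrees
Since 270 > 180, the smaller angle is 360 - 270 = 90 degrees

Final answer: 90 degrees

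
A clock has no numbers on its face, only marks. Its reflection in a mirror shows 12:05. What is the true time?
Reflection across the vertical (12-6) axis maps a hand at angle A degrees to (360 - A) degrees, which sends a reading of T minutes past 12:00 to (720 - T) minutes past 12:00.
Mirror reads 12:05 = 5 minutes past 12:00.
Actual time: (720 - 5) mod 720 = 715 minutes = 11:55.

Final answer: 11:55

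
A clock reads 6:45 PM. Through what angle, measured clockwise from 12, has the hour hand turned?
The hour hand moves 30 degrees per hour and 0.5 degrees per minute.
At 6:45: (6) x 30 + 45 x 0.5 = 180 + 22.5 = 202.5 degrees

Final answer: 202.5 degrees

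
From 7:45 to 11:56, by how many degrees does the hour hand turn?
The hour hand moves 0.5 degrees per minute.
Time elapsed: 11:56 - 7:45 = 251 minutes
Angular displacement: 251 x 0.5 = 125.5 degrees

Final answer: 125.5 degrees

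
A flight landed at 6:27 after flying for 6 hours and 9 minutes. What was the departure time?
Starting time: 6:27 = 387 total minutes past 12:00
Subtracting: 6 hours and 9 minutes = 369 minutes
387 - 369 = 18 minutes
= 18 minutes past 12:00 = 12:18

Final answer: 12:18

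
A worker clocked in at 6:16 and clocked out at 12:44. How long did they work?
From 6:16 to 12:44:
(12 x 60 + 44) - (6 x 60 + 16) = 764 - 376 = 388 minutes
= 6 hours and 28 minutes

Final answer: 6 hours and 28 minutes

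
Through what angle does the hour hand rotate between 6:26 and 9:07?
The hour hand moves 0.5 degrees per minute.
Time elapsed: 9:07 - 6:26 = 161 minutes
Angular displacement: 161 x 0.5 = 80.5 degrees

Final answer: 80.5 degrees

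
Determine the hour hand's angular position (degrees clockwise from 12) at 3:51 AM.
The hour hand moves 30 degrees per hour and 0.5 degrees per minute.
At 3:51: (3) x 30 + 51 x 0.5 = 90 + 25.5 = 115.5 degrees

Final answer: 115.5 degrees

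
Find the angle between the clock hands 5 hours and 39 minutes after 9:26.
First find the time 5 hours and 39 minutes after 9:26.
Total minutes: 9 x 60 + 26 + 5 x 60 + 39 = 905.
905 mod 720 = 185 minutes = 3:05.
Now compute the angle at 3:05:
Hour hand: 3 x 30 + 5 x 0.5 = 92.5 degrees
Minute hand: 5 x 6 = 30 degrees
Difference: |92.5 - 30| = 62.5 degrees
The angle is 62.5 degrees

Final answer: 62.5 degrees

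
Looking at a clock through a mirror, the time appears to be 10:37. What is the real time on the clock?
Reflection across the vertical (12-6) axis maps a hand at angle A degrees to (360 - A) degrees, which sends a reading of T minutes past 12:00 to (720 - T) minutes past 12:00.
Mirror reads 10:37 = 637 minutes past 12:00.
Actual time: (720 - 637) mod 720 = 83 minutes = 1:23.

Final answer: 1:23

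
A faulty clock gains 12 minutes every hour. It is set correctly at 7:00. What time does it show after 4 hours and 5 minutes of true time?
For every 60 true minutes, the faulty clock advances 60 + 12 = 72 minutes.
True elapsed: 4 hours and 5 minutes = 245 minutes.
Faulty clock advances: 245 x 72/60 = 294 minutes (drift: 49 minutes ahead).
Shown time: 7:00 + 294 minutes = 11:54.

Final answer: 11:54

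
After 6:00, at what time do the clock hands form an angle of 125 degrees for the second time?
At t minutes past 6:00, the hour hand is at 30 x 6 + 0.5t degrees and the minute hand is at 6t degrees.
The smaller angle between them is 125 degrees when |30H - 5.5t| = 125 or |30H - 5.5t| = 235.
With H = 6, solve 30 x 6 - 5.5t = +/- target for each target:
  t = (30 x 6 - 125) / 5.5 = 10
  t = (30 x 6 + 125) / 5.5 = 55.45
  t = (30 x 6 - 235) / 5.5 = -10 (outside (0, 60))
  t = (30 x 6 + 235) / 5.5 = 75.45 (outside (0, 60))
Valid solutions in (0, 60): {10, 55.45} minutes.
The second occurrence is t = 55.45 minutes.
The hands form a 125-degree angle at 55.45 minutes past 6:00.

Final answer: 55.45 minutes past 6:00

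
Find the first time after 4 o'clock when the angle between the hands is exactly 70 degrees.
At t minutes past 4:00, the hour hand is at 30 x 4 + 0.5t degrees and the minute hand is at 6t degrees.
The smaller angle between them is 70 degrees when |30H - 5.5t| = 70 or |30H - 5.5t| = 290.
With H = 4, solve 30 x 4 - 5.5t = +/- target for each target:
  t = (30 x 4 - 70) / 5.5 = 9.09
  t = (30 x 4 + 70) / 5.5 = 34.55
  t = (30 x 4 - 290) / 5.5 = -30.91 (outside (0, 60))
  t = (30 x 4 + 290) / 5.5 = 74.55 (outside (0, 60))
Valid solutions in (0, 60): {9.09, 34.55} minutes.
The first occurrence is t = 9.09 minutes.
The hands form a 70-degree angle at 9.09 minutes past 4:00.

Final answer: 9.09 minutes past 4:00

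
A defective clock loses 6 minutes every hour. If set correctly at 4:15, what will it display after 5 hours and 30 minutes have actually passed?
For every 60 true minutes, the faulty clock advances 60 - 6 = 54 minutes.
True elapsed: 5 hours and 30 minutes = 330 minutes.
Faulty clock advances: 330 x 54/60 = 297 minutes (drift: 33 minutes behind).
Shown time: 4:15 + 297 minutes = 9:12.

Final answer: 9:12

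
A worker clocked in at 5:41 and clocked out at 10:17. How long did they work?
From 5:41 to 10:17:
(10 x 60 + 17) - (5 x 60 + 41) = 617 - 341 = 276 minutes
= 4 hours and 36 minutes

Final answer: 4 hours and 36 minutes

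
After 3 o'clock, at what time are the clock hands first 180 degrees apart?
For hands to be 180 degrees apart: |30H - 5.5t| = 180
With H = 3: t = (30 x 3 + 180)/5.5 = 49.09 or t = (30 x 3 - 180)/5.5 = -16.36
First valid solution (0 < t < 60): t = 49.09 minutes
The hands are opposite at 49.09 minutes past 3:00.

Final answer: 49.09 minutes past 3:00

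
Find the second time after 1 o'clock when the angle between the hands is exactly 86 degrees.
At t minutes past 1:00, the hour hand is at 30 x 1 + 0.5t degrees and the minute hand is at 6t degrees.
The smaller angle between them is 86 degrees when |30H - 5.5t| = 86 or |30H - 5.5t| = 274.
With H = 1, solve 30 x 1 - 5.5t = +/- target for each target:
  t = (30 x 1 - 86) / 5.5 = -10.18 (outside (0, 60))
  t = (30 x 1 + 86) / 5.5 = 21.09
  t = (30 x 1 - 274) / 5.5 = -44.36 (outside (0, 60))
  t = (30 x 1 + 274) / 5.5 = 55.27
Valid solutions in (0, 60): {21.09, 55.27} minutes.
The second occurrence is t = 55.27 minutes.
The hands form a 86-degree angle at 55.27 minutes past 1:00.

Final answer: 55.27 minutes past 1:00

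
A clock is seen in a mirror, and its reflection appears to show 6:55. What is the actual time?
Reflection across the vertical (12-6) axis maps a hand at angle A degrees to (360 - A) degrees, which sends a reading of T minutes past 12:00 to (720 - T) minutes past 12:00.
Mirror reads 6:55 = 415 minutes past 12:00.
Actual time: (720 - 415) mod 720 = 305 minutes = 5:05.

Final answer: 5:05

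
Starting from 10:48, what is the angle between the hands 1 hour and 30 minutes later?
First find the time 1 hour and 30 minutes after 10:48.
Total minutes: 10 x 60 + 48 + 1 x 60 + 30 = 738.
738 mod 720 = 18 minutes = 12:18.
Now compute the angle at 12:18:
Hour hand: 0 x 30 + 18 x 0.5 = 9 degrees
Minute hand: 18 x 6 = 108 degrees
Difference: |9 - 108| = 99 degrees
The angle is 99 degrees

Final answer: 99 degrees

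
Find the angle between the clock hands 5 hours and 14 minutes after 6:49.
First find the time 5 hours and 14 minutes after 6:49.
Total minutes: 6 x 60 + 49 + 5 x 60 + 14 = 723.
723 mod 720 = 3 minutes = 12:03.
Now compute the angle at 12:03:
Hour hand: 0 x 30 + 3 x 0.5 = 1.5 degrees
Minute hand: 3 x 6 = 18 degrees
Difference: |1.5 - 18| = 16.5 degrees
The angle is 16.5 degrees

Final answer: 16.5 degrees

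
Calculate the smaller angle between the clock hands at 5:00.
Hour hand position: 5 x 30 + 0 x 0.5 = 150 degrees
Minute hand position: 0 x 6 = 0 degrees
Difference: |150 - 0| = 150 degrees
The angle between the hands is 150 degrees

Final answer: 150 degrees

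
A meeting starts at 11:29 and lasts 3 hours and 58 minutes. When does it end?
Starting time: 11:29
Adding 58 minutes to 29 minutes: 29 + 58 = 87 minutes = 1 hour and 27 minutes
Adding 3 hours: 11 + 3 + 1 (carry) = 15 - 12 = 3
Final time: 3:27

Final answer: 3:27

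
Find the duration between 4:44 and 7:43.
From 4:44 to 7:43:
(7 x 60 + 43) - (4 x 60 + 44) = 463 - 284 = 179 minutes
= 2 hours and 59 minutes

Final answer: 2 hours and 59 minutes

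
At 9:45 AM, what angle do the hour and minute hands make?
Hour hand position: 9 x 30 + 45 x 0.5 = 292.5 degrees
Minute hand position: 45 x 6 = 270 degrees
Difference: |292.5 - 270| = 22.5 degrees
The angle between the hands is 22.5 degrees

Final answer: 22.5 degrees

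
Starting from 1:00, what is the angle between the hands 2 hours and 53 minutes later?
First find the time 2 hours and 53 minutes after 1:00.
Total minutes: 1 x 60 + 0 + 2 x 60 + 53 = 233.
233 mod 720 = 233 minutes = 3:53.
Now compute the angle at 3:53:
Hour hand: 3 x 30 + 53 x 0.5 = 116.5 degrees
Minute hand: 53 x 6 = 318 degrees
Difference: |116.5 - 318| = 201.5 degrees
Smaller angle: 360 - 201.5 = 158.5 degrees

Final answer: 158.5 degrees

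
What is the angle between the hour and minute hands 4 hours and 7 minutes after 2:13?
First find the time 4 hours and 7 minutes after 2:13.
Total minutes: 2 x 60 + 13 + 4 x 60 + 7 = 380.
380 mod 720 = 380 minutes = 6:20.
Now compute the angle at 6:20:
Hour hand: 6 x 30 + 20 x 0.5 = 190 degrees
Minute hand: 20 x 6 = 120 degrees
Difference: |190 - 120| = 70 degrees
The angle is 70 degrees

Final answer: 70 degrees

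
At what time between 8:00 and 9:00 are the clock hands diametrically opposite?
For hands to be 180 degrees apart: |30H - 5.5t| = 180
With H = 8: t = (30 x 8 + 180)/5.5 = 76.36 or t = (30 x 8 - 180)/5.5 = 10.91
First valid solution (0 < t < 60): t = 10.91 minutes
The hands are opposite at 10.91 minutes past 8:00.

Final answer: 10.91 minutes past 8:00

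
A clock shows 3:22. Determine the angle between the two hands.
Hour hand position: 3 x 30 + 22 x 0.5 = 101 degrees
Minute hand position: 22 x 6 = 132 degrees
Difference: |101 - 132| = 31 degrees
The angle between the hands is 31 degrees

Final answer: 31 degrees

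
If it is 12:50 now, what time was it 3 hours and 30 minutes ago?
Starting time: 12:50 = 50 total minutes past 12:00
Subtracting: 3 hours and 30 minutes = 210 minutes
50 - 210 = -160 (negative, add 12 hours = 720) = 560 minutes
= 9 hours and 20 minutes past 12:00 = 9:20

Final answer: 9:20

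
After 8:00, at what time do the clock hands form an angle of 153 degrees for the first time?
At t minutes past 8:00, the hour hand is at 30 x 8 + 0.5t degrees and the minute hand is at 6t degrees.
The smaller angle between them is 153 degrees when |30H - 5.5t| = 153 or |30H - 5.5t| = 207.
With H = 8, solve 30 x 8 - 5.5t = +/- target for each target:
  t = (30 x 8 - 153) / 5.5 = 15.82
  t = (30 x 8 + 153) / 5.5 = 71.45 (outside (0, 60))
  t = (30 x 8 - 207) / 5.5 = 6
  t = (30 x 8 + 207) / 5.5 = 81.27 (outside (0, 60))
Valid solutions in (0, 60): {6, 15.82} minutes.
The first occurrence is t = 6 minutes.
The hands form a 153-degree angle at 6 minutes past 8:00.

Final answer: 6 minutes past 8:00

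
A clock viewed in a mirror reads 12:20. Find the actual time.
Reflection across the vertical (12-6) axis maps a hand at angle A degrees to (360 - A) degrees, which sends a reading of T minutes past 12:00 to (720 - T) minutes past 12:00.
Mirror reads 12:20 = 20 minutes past 12:00.
Actual time: (720 - 20) mod 720 = 700 minutes = 11:40.

Final answer: 11:40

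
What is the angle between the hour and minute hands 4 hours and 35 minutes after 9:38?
First find the time 4 hours and 35 minutes after 9:38.
Total minutes: 9 x 60 + 38 + 4 x 60 + 35 = 853.
853 mod 720 = 133 minutes = 2:13.
Now compute the angle at 2:13:
Hour hand: 2 x 30 + 13 x 0.5 = 66.5 degrees
Minute hand: 13 x 6 = 78 degrees
Difference: |66.5 - 78| = 11.5 degrees
The angle is 11.5 degrees

Final answer: 11.5 degrees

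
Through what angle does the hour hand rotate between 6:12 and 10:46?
The hour hand moves 0.5 degrees per minute.
Time elapsed: 10:46 - 6:12 = 274 minutes
Angular displacement: 274 x 0.5 = 137 degrees

Final answer: 137 degrees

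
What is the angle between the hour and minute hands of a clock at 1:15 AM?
Hour hand position: 1 x 30 + 15 x 0.5 = 37.5 degrees
Minute hand position: 15 x 6 = 90 degrees
Difference: |37.5 - 90| = 52.5 degrees
The angle between the hands is 52.5 degrees

Final answer: 52.5 degrees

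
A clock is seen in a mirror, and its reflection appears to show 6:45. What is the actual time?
Reflection across the vertical (12-6) axis maps a hand at angle A degrees to (360 - A) degrees, which sends a reading of T minutes past 12:00 to (720 - T) minutes past 12:00.
Mirror reads 6:45 = 405 minutes past 12:00.
Actual time: (720 - 405) mod 720 = 315 minutes = 5:15.

Final answer: 5:15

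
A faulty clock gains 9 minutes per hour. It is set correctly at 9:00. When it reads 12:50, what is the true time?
For every 60 true minutes, the faulty clock advances 69 minutes, so 1 faulty-clock minute corresponds to 60/69 true minutes.
From 9:00 to 12:50 on the faulty dial is 230 minutes.
True elapsed: 230 x 60/69 = 200 minutes = 3 hours and 20 minutes.
True time: 9:00 + 3 hours and 20 minutes = 12:20.

Final answer: 12:20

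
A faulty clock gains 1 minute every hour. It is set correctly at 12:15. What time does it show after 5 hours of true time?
For every 60 true minutes, the faulty clock advances 60 + 1 = 61 minutes.
True elapsed: 5 hours = 300 minutes.
Faulty clock advances: 300 x 61/60 = 305 minutes (drift: 5 minutes ahead).
Shown time: 12:15 + 305 minutes = 5:20.

Final answer: 5:20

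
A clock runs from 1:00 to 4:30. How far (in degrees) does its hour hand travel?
The hour hand moves 0.5 degrees per minute.
Time elapsed: 4:30 - 1:00 = 210 minutes
Angular displacement: 210 x 0.5 = 105 degrees

Final answer: 105 degrees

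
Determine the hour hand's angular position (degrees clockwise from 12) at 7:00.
The hour hand moves 30 degrees per hour and 0.5 degrees per minute.
At 7:00: (7) x 30 + 0 x 0.5 = 210 + 0 = 210 degrees

Final answer: 210 degrees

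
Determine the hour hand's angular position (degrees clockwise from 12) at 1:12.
The hour hand moves 30 degrees per hour and 0.5 degrees per minute.
At 1:12: (1) x 30 + 12 x 0.5 = 30 + 6 = 36 degrees

Final answer: 36 degrees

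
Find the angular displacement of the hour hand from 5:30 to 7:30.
The hour hand moves 0.5 degrees per minute.
Time elapsed: 7:30 - 5:30 = 120 minutes
Angular displacement: 120 x 0.5 = 60 degrees

Final answer: 60 degrees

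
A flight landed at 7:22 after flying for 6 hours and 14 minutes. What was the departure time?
Starting time: 7:22 = 442 total minutes past 12:00
Subtracting: 6 hours and 14 minutes = 374 minutes
442 - 374 = 68 minutes
= 1 hour and 8 minutes past 12:00 = 1:08

Final answer: 1:08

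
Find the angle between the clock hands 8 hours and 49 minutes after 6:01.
First find the time 8 hours and 49 minutes after 6:01.
Total minutes: 6 x 60 + 1 + 8 x 60 + 49 = 890.
890 mod 720 = 170 minutes = 2:50.
Now compute the angle at 2:50:
Hour hand: 2 x 30 + 50 x 0.5 = 85 degrees
Minute hand: 50 x 6 = 300 degrees
Difference: |85 - 300| = 215 degrees
Smaller angle: 360 - 215 = 145 degrees

Final answer: 145 degrees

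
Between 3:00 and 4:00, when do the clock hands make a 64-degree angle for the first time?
At t minutes past 3:00, the hour hand is at 30 x 3 + 0.5t degrees and the minute hand is at 6t degrees.
The smaller angle between them is 64 degrees when |30H - 5.5t| = 64 or |30H - 5.5t| = 296.
With H = 3, solve 30 x 3 - 5.5t = +/- target for each target:
  t = (30 x 3 - 64) / 5.5 = 4.73
  t = (30 x 3 + 64) / 5.5 = 28
  t = (30 x 3 - 296) / 5.5 = -37.45 (outside (0, 60))
  t = (30 x 3 + 296) / 5.5 = 70.18 (outside (0, 60))
Valid solutions in (0, 60): {4.73, 28} minutes.
The first occurrence is t = 4.73 minutes.
The hands form a 64-degree angle at 4.73 minutes past 3:00.

Final answer: 4.73 minutes past 3:00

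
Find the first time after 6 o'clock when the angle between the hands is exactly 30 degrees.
At t minutes past 6:00, the hour hand is at 30 x 6 + 0.5t degrees and the minute hand is at 6t degrees.
The smaller angle between them is 30 degrees when |30H - 5.5t| = 30 or |30H - 5.5t| = 330.
With H = 6, solve 30 x 6 - 5.5t = +/- target for each target:
  t = (30 x 6 - 30) / 5.5 = 27.27
  t = (30 x 6 + 30) / 5.5 = 38.18
  t = (30 x 6 - 330) / 5.5 = -27.27 (outside (0, 60))
  t = (30 x 6 + 330) / 5.5 = 92.73 (outside (0, 60))
Valid solutions in (0, 60): {27.27, 38.18} minutes.
The first occurrence is t = 27.27 minutes.
The hands form a 30-degree angle at 27.27 minutes past 6:00.

Final answer: 27.27 minutes past 6:00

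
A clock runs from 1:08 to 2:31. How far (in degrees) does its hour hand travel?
The hour hand moves 0.5 degrees per minute.
Time elapsed: 2:31 - 1:08 = 83 minutes
Angular displacement: 83 x 0.5 = 41.5 degrees

Final answer: 41.5 degrees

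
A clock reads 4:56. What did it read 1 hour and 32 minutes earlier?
Starting time: 4:56 = 296 total minutes past 12:00
Subtracting: 1 hour and 32 minutes = 92 minutes
296 - 92 = 204 minutes
= 3 hours and 24 minutes past 12:00 = 3:24

Final answer: 3:24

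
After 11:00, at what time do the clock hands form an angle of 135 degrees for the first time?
At t minutes past 11:00, the hour hand is at 30 x 11 + 0.5t degrees and the minute hand is at 6t degrees.
The smaller angle between them is 135 degrees when |30H - 5.5t| = 135 or |30H - 5.5t| = 225.
With H = 11, solve 30 x 11 - 5.5t = +/- target for each target:
  t = (30 x 11 - 135) / 5.5 = 35.45
  t = (30 x 11 + 135) / 5.5 = 84.55 (outside (0, 60))
  t = (30 x 11 - 225) / 5.5 = 19.09
  t = (30 x 11 + 225) / 5.5 = 100.91 (outside (0, 60))
Valid solutions in (0, 60): {19.09, 35.45} minutes.
The first occurrence is t = 19.09 minutes.
The hands form a 135-degree angle at 19.09 minutes past 11:00.

Final answer: 19.09 minutes past 11:00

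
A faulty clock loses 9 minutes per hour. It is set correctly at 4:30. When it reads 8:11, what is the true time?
For every 60 true minutes, the faulty clock advances 51 minutes, so 1 faulty-clock minute corresponds to 60/51 true minutes.
From 4:30 to 8:11 on the faulty dial is 221 minutes.
True elapsed: 221 x 60/51 = 260 minutes = 4 hours and 20 minutes.
True time: 4:30 + 4 hours and 20 minutes = 8:50.

Final answer: 8:50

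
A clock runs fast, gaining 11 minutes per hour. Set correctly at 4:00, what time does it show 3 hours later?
For every 60 true minutes, the faulty clock advances 60 + 11 = 71 minutes.
True elapsed: 3 hours = 180 minutes.
Faulty clock advances: 180 x 71/60 = 213 minutes (drift: 33 minutes ahead).
Shown time: 4:00 + 213 minutes = 7:33.

Final answer: 7:33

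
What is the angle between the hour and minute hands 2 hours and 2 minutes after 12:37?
First find the time 2 hours and 2 minutes after 12:37.
Total minutes: 12 x 60 + 37 + 2 x 60 + 2 = 879.
879 mod 720 = 159 minutes = 2:39.
Now compute the angle at 2:39:
Hour hand: 2 x 30 + 39 x 0.5 = 79.5 degrees
Minute hand: 39 x 6 = 234 degrees
Difference: |79.5 - 234| = 154.5 degrees
The angle is 154.5 degrees

Final answer: 154.5 degrees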